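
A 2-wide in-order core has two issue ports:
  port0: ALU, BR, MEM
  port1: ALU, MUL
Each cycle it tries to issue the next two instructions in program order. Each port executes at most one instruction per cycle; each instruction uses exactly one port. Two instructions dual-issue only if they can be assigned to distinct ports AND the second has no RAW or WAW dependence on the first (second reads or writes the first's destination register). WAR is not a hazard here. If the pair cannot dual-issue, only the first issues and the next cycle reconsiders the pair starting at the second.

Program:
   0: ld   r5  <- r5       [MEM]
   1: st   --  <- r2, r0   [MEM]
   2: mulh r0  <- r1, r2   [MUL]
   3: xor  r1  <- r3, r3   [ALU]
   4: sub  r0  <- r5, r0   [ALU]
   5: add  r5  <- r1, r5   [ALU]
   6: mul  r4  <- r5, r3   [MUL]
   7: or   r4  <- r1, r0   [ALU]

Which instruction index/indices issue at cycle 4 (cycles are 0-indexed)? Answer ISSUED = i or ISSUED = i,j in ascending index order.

ISSUED = 6

  cy0 -> i0 (ld.MEM) no-port MEM/MEM
  cy1 -> i1+i2 (st.MEM;mulh.MUL) 2-wide
  cy2 -> i3+i4 (xor.ALU;sub.ALU) 2-wide
  cy3 -> i5 (add.ALU) RAW r5
  cy4 -> i6 (mul.MUL) WAW r4
  cy5 -> i7 (or.ALU) tail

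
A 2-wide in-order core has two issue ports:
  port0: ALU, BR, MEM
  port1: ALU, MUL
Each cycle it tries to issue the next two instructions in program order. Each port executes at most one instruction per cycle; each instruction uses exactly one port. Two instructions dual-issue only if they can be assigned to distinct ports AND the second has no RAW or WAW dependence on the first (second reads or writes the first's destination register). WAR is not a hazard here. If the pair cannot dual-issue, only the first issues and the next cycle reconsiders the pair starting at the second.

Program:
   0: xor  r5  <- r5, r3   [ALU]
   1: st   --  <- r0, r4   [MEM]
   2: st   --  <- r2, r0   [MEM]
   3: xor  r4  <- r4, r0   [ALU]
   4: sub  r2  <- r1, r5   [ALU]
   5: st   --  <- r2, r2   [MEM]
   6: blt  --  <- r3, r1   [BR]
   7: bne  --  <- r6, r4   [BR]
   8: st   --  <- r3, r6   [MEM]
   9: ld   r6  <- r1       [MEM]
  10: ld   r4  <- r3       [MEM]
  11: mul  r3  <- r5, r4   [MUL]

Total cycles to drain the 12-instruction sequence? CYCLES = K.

CYCLES = 10

[0] i0&i1  xor.ALU+st.MEM  -- pair
[1] i2&i3  st.MEM+xor.ALU  -- pair
[2] i4  sub.ALU  -- RAW r2
[3] i5  st.MEM  -- no-port MEM/BR
[4] i6  blt.BR  -- no-port BR/BR
[5] i7  bne.BR  -- no-port BR/MEM
[6] i8  st.MEM  -- no-port MEM/MEM
[7] i9  ld.MEM  -- no-port MEM/MEM
[8] i10  ld.MEM  -- RAW r4
[9] i11  mul.MUL  -- tail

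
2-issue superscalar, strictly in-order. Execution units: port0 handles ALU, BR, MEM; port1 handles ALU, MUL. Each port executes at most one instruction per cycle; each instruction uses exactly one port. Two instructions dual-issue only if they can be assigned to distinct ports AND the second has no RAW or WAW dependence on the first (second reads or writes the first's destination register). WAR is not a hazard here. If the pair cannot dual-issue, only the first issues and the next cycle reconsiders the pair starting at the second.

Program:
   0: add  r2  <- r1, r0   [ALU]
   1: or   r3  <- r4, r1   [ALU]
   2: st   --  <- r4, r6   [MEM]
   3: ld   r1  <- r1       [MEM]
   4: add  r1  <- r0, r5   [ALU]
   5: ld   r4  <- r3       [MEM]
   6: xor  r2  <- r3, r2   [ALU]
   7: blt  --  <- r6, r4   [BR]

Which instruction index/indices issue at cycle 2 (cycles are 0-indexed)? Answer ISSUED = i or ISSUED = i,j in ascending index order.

ISSUED = 3

[0] i0+i1  add/or  -- dual
[1] i2  st  -- no-port MEM/MEM
[2] i3  ld  -- WAW r1
[3] i4+i5  add/ld  -- dual
[4] i6+i7  xor/blt  -- dual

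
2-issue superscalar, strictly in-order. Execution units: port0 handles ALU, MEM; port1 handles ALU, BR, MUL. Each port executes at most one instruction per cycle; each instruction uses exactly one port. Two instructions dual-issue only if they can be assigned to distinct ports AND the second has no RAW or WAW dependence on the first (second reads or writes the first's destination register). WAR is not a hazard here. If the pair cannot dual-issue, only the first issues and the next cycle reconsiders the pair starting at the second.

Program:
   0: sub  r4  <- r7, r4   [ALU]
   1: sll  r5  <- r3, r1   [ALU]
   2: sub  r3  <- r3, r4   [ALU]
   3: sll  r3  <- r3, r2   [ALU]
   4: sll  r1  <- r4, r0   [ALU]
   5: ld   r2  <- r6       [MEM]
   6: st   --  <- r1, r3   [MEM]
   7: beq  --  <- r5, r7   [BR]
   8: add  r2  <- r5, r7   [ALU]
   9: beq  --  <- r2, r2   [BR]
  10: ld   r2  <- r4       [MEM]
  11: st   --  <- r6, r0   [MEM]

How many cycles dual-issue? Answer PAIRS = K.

PAIRS = 4

c0: i0+i1 sub.ALU;sll.ALU  dual
c1: i2 sub.ALU  RAW+WAW r3
c2: i3+i4 sll.ALU;sll.ALU  dual
c3: i5 ld.MEM  no-port MEM/MEM
c4: i6+i7 st.MEM;beq.BR  dual
c5: i8 add.ALU  RAW r2
c6: i9+i10 beq.BR;ld.MEM  dual
c7: i11 st.MEM  tail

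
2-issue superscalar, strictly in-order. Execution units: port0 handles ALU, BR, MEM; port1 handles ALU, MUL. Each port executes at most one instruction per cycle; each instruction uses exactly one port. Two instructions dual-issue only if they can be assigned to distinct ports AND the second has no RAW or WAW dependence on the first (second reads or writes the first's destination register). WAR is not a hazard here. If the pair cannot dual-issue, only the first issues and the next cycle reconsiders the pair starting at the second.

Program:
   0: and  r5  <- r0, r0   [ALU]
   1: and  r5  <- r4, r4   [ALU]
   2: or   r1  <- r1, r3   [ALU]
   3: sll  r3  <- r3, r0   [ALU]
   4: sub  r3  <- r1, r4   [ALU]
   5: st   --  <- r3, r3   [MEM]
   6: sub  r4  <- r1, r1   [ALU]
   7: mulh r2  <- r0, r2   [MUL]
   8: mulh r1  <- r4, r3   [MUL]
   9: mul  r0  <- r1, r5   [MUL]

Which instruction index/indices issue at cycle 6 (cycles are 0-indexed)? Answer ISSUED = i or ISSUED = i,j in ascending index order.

ISSUED = 8

#0 head=0: and i0 WAW r5
#1 head=1: and+or i1&i2 pair
#2 head=3: sll i3 WAW r3
#3 head=4: sub i4 RAW r3
#4 head=5: st+sub i5&i6 pair
#5 head=7: mulh i7 no-port MUL/MUL
#6 head=8: mulh i8 no-port MUL/MUL
#7 head=9: mul i9 tail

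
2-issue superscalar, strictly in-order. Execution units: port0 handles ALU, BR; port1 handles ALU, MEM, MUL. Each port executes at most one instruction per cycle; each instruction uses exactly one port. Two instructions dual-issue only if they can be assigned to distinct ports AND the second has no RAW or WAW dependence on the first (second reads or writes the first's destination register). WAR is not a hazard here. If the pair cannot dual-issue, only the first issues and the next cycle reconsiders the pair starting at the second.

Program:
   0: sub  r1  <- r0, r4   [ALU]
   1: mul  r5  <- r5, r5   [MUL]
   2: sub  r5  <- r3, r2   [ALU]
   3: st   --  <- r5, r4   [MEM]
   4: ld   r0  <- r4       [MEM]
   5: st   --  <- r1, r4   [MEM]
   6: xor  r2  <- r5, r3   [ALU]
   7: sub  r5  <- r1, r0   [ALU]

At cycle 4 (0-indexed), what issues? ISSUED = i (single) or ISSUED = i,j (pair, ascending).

ISSUED = 5,6

c0: i0,i1 sub.ALU mul.MUL  dual
c1: i2 sub.ALU  RAW r5
c2: i3 st.MEM  no-port MEM/MEM
c3: i4 ld.MEM  no-port MEM/MEM
c4: i5,i6 st.MEM xor.ALU  dual
c5: i7 sub.ALU  tail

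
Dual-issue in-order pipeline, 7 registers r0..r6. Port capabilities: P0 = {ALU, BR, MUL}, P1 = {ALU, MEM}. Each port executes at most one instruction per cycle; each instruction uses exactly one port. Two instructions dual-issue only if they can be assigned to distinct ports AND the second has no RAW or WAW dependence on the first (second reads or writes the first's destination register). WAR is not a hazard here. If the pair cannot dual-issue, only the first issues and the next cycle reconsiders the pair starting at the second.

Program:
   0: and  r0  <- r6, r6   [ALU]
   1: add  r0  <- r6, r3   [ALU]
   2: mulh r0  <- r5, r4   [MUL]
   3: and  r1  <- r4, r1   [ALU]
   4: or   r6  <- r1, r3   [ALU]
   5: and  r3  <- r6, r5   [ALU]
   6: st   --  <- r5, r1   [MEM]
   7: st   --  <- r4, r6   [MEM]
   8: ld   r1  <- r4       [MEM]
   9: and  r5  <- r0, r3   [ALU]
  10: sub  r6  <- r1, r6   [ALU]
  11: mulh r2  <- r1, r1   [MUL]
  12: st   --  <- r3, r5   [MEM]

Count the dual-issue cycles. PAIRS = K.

PAIRS = 4

0. and.ALU @i0  | WAW r0
1. add.ALU @i1  | WAW r0
2. mulh.MUL+and.ALU @i2,i3  | 2-wide
3. or.ALU @i4  | RAW r6
4. and.ALU+st.MEM @i5,i6  | 2-wide
5. st.MEM @i7  | no-port MEM/MEM
6. ld.MEM+and.ALU @i8,i9  | 2-wide
7. sub.ALU+mulh.MUL @i10,i11  | 2-wide
8. st.MEM @i12  | tail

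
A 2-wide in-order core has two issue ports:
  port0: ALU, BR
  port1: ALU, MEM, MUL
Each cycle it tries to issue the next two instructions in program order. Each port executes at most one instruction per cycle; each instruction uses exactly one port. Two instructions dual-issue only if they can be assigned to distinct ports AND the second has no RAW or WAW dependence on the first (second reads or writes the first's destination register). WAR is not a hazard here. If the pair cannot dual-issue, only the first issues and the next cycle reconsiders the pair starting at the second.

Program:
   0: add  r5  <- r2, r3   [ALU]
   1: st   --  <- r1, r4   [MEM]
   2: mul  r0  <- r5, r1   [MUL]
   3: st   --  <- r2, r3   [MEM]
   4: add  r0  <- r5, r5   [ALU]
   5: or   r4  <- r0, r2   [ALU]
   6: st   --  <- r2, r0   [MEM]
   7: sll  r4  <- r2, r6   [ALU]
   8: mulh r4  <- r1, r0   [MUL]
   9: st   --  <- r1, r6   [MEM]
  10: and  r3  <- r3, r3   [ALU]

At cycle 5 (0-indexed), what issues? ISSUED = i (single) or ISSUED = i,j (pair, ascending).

[0] i0,i1  add+st  -- 2-wide
[1] i2  mul  -- no-port MUL/MEM
[2] i3,i4  st+add  -- 2-wide
[3] i5,i6  or+st  -- 2-wide
[4] i7  sll  -- WAW r4
[5] i8  mulh  -- no-port MUL/MEM
[6] i9,i10  st+and  -- 2-wide

ISSUED = 8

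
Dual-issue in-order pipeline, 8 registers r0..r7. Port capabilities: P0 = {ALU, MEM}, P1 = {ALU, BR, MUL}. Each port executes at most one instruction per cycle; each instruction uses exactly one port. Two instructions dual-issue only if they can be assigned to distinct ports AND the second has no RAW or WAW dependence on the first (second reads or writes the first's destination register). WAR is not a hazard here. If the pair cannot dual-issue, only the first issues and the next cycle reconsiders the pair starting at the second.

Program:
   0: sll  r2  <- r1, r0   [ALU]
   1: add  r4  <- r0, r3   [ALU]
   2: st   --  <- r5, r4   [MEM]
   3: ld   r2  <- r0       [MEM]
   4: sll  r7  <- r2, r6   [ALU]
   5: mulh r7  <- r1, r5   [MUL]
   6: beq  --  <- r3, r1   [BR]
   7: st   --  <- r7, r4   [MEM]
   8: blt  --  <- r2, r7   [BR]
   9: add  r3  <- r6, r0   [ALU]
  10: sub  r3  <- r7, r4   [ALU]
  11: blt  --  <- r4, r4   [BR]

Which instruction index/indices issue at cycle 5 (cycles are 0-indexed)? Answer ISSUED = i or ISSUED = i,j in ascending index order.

t=0 i0/i1:sll.ALU;add.ALU ; 2-wide
t=1 i2:st.MEM ; no-port MEM/MEM
t=2 i3:ld.MEM ; RAW r2
t=3 i4:sll.ALU ; WAW r7
t=4 i5:mulh.MUL ; no-port MUL/BR
t=5 i6/i7:beq.BR;st.MEM ; 2-wide
t=6 i8/i9:blt.BR;add.ALU ; 2-wide
t=7 i10/i11:sub.ALU;blt.BR ; 2-wide

ISSUED = 6,7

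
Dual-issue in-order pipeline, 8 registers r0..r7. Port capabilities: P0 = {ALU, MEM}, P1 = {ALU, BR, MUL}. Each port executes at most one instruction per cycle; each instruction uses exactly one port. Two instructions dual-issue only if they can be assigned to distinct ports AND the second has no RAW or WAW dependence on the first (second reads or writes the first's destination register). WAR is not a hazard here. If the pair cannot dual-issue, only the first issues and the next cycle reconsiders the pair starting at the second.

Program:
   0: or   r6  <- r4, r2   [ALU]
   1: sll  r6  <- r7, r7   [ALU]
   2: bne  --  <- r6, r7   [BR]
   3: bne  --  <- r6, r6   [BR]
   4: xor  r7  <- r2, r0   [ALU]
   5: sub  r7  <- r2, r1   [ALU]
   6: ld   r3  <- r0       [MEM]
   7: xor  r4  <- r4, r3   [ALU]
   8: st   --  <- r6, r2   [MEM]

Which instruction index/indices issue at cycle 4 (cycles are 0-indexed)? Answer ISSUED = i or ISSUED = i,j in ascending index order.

0. or.ALU @i0  | WAW r6
1. sll.ALU @i1  | RAW r6
2. bne.BR @i2  | no-port BR/BR
3. bne.BR;xor.ALU @i3,i4  | pair
4. sub.ALU;ld.MEM @i5,i6  | pair
5. xor.ALU;st.MEM @i7,i8  | pair

ISSUED = 5,6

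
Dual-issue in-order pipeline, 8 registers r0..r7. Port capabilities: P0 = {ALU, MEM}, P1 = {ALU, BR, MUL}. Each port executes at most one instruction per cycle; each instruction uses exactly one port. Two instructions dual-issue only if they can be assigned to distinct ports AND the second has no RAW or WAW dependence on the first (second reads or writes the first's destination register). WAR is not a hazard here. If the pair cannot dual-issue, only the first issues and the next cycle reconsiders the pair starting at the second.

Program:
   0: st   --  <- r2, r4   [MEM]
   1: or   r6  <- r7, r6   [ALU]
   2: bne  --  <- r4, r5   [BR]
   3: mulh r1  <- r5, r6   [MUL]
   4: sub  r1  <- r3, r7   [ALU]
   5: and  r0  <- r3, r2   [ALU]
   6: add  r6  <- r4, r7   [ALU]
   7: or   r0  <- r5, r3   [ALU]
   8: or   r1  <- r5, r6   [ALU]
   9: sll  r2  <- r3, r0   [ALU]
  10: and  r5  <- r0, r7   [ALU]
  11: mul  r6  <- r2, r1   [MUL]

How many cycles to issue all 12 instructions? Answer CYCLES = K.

c0: i0&i1 st or  pair
c1: i2 bne  no-port BR/MUL
c2: i3 mulh  WAW r1
c3: i4&i5 sub and  pair
c4: i6&i7 add or  pair
c5: i8&i9 or sll  pair
c6: i10&i11 and mul  pair

CYCLES = 7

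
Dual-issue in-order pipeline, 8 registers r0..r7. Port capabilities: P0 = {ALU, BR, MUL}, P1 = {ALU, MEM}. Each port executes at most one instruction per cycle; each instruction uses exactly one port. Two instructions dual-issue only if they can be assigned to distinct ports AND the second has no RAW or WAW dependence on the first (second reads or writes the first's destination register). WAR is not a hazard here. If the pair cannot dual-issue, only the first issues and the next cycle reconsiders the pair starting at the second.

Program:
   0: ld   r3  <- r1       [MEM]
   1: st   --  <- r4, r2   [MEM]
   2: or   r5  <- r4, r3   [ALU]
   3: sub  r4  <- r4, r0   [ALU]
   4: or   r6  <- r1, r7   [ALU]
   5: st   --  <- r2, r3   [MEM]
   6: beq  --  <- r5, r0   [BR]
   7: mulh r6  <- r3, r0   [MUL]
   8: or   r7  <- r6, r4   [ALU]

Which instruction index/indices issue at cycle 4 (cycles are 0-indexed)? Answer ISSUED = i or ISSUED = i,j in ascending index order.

#0 head=0: ld i0 no-port MEM/MEM
#1 head=1: st/or i1&i2 dual
#2 head=3: sub/or i3&i4 dual
#3 head=5: st/beq i5&i6 dual
#4 head=7: mulh i7 RAW r6
#5 head=8: or i8 tail

ISSUED = 7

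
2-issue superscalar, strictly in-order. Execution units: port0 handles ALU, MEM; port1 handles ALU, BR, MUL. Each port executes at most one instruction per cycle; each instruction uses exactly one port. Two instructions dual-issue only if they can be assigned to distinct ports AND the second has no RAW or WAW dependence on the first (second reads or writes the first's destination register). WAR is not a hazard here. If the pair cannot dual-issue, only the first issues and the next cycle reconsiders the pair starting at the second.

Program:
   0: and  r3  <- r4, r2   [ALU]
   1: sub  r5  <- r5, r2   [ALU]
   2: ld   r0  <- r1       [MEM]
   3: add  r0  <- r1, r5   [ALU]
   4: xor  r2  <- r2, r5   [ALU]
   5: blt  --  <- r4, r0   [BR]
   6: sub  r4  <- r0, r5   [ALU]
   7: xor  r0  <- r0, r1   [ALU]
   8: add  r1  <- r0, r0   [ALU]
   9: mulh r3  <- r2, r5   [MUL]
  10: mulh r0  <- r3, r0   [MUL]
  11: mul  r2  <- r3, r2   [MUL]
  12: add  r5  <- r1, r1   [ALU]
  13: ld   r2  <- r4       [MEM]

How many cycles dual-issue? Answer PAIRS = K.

PAIRS = 5

c0: i0/i1 and.ALU sub.ALU  2-wide
c1: i2 ld.MEM  WAW r0
c2: i3/i4 add.ALU xor.ALU  2-wide
c3: i5/i6 blt.BR sub.ALU  2-wide
c4: i7 xor.ALU  RAW r0
c5: i8/i9 add.ALU mulh.MUL  2-wide
c6: i10 mulh.MUL  no-port MUL/MUL
c7: i11/i12 mul.MUL add.ALU  2-wide
c8: i13 ld.MEM  tail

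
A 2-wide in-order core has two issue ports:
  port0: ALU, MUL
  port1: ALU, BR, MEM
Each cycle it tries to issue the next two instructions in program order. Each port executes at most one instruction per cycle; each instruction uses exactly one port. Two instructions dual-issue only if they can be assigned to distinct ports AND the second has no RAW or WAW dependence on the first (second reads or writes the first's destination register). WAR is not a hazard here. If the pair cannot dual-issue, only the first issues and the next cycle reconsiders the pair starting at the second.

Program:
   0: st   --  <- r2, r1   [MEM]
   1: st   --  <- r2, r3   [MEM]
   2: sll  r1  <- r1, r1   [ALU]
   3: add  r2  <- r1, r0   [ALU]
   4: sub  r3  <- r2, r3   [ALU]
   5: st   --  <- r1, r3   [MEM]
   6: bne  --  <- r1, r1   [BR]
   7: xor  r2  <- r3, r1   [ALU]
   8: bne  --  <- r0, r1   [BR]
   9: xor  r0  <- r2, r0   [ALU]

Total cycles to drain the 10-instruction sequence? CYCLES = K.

CYCLES = 7

#0 head=0: st i0 no-port MEM/MEM
#1 head=1: st;sll i1+i2 pair
#2 head=3: add i3 RAW r2
#3 head=4: sub i4 RAW r3
#4 head=5: st i5 no-port MEM/BR
#5 head=6: bne;xor i6+i7 pair
#6 head=8: bne;xor i8+i9 pair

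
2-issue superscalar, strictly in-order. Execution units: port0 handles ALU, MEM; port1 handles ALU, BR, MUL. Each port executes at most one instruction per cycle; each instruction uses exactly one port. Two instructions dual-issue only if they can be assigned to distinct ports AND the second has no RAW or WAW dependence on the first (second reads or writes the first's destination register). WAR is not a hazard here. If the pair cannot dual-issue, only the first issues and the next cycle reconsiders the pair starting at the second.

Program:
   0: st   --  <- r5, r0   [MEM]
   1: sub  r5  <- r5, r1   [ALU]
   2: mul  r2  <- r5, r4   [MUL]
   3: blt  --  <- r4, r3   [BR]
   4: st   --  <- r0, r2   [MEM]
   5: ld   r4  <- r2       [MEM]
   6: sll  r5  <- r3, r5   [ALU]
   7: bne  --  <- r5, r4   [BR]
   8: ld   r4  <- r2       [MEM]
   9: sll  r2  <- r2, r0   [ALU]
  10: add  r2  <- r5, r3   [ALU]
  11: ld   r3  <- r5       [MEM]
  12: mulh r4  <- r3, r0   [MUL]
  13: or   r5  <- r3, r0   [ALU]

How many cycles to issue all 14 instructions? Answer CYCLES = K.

CYCLES = 8

#0 head=0: st sub i0+i1 pair
#1 head=2: mul i2 no-port MUL/BR
#2 head=3: blt st i3+i4 pair
#3 head=5: ld sll i5+i6 pair
#4 head=7: bne ld i7+i8 pair
#5 head=9: sll i9 WAW r2
#6 head=10: add ld i10+i11 pair
#7 head=12: mulh or i12+i13 pair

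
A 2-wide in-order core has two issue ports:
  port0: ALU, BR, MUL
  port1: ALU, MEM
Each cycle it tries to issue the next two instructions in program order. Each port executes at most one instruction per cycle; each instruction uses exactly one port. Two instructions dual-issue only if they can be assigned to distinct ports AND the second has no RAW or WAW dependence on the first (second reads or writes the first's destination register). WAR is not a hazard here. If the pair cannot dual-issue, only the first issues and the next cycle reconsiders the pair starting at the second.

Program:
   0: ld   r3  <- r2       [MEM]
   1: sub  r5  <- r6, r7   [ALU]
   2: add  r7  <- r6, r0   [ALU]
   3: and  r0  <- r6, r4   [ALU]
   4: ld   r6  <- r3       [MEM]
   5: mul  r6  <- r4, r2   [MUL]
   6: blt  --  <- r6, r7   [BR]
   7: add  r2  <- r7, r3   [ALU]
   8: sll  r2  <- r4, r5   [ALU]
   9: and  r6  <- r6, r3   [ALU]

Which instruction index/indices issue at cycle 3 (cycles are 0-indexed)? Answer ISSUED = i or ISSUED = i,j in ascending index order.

c0: i0&i1 ld sub  2-wide
c1: i2&i3 add and  2-wide
c2: i4 ld  WAW r6
c3: i5 mul  no-port MUL/BR
c4: i6&i7 blt add  2-wide
c5: i8&i9 sll and  2-wide

ISSUED = 5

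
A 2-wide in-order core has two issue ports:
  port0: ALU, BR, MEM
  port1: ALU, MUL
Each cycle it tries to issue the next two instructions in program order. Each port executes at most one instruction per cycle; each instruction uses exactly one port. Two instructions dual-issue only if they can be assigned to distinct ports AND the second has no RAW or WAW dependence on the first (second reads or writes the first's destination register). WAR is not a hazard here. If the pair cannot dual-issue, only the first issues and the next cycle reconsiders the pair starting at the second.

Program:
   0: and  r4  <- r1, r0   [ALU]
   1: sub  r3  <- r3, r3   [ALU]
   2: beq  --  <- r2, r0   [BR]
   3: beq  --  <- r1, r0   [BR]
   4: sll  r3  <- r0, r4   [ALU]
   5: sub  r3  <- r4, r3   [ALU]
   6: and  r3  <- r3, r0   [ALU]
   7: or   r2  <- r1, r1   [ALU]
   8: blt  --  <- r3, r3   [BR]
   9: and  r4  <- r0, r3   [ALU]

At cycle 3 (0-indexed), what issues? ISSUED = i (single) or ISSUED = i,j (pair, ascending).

[0] i0,i1  and.ALU;sub.ALU  -- pair
[1] i2  beq.BR  -- no-port BR/BR
[2] i3,i4  beq.BR;sll.ALU  -- pair
[3] i5  sub.ALU  -- RAW+WAW r3
[4] i6,i7  and.ALU;or.ALU  -- pair
[5] i8,i9  blt.BR;and.ALU  -- pair

ISSUED = 5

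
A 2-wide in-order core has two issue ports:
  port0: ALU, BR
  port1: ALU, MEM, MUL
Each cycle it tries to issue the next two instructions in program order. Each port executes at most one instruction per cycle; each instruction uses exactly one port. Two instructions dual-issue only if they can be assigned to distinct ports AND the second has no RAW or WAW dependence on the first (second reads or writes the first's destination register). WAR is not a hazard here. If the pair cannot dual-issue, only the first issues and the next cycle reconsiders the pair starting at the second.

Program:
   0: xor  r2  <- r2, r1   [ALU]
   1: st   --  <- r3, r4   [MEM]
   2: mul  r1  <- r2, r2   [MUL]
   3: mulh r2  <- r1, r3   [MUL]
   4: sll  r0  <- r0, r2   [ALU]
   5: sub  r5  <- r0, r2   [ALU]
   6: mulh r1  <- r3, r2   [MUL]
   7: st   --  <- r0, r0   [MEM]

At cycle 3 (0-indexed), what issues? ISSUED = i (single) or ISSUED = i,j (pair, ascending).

ISSUED = 4

  cy0 -> i0+i1 (xor.ALU st.MEM) pair
  cy1 -> i2 (mul.MUL) no-port MUL/MUL
  cy2 -> i3 (mulh.MUL) RAW r2
  cy3 -> i4 (sll.ALU) RAW r0
  cy4 -> i5+i6 (sub.ALU mulh.MUL) pair
  cy5 -> i7 (st.MEM) tail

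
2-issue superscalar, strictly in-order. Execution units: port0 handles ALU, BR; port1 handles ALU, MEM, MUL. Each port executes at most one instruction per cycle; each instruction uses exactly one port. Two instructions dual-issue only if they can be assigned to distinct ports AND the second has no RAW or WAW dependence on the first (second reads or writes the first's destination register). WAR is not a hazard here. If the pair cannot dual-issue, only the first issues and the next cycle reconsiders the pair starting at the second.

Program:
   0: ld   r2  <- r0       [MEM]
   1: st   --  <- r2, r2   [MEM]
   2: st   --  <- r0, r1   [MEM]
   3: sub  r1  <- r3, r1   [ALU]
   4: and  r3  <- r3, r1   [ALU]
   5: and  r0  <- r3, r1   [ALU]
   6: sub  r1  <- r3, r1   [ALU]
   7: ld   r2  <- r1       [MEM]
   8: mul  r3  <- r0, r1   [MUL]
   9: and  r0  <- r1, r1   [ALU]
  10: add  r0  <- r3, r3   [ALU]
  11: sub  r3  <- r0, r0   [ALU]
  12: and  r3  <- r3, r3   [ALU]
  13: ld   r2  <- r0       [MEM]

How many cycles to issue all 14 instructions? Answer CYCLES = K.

CYCLES = 10

[0] i0  ld.MEM  -- no-port MEM/MEM
[1] i1  st.MEM  -- no-port MEM/MEM
[2] i2&i3  st.MEM+sub.ALU  -- 2-wide
[3] i4  and.ALU  -- RAW r3
[4] i5&i6  and.ALU+sub.ALU  -- 2-wide
[5] i7  ld.MEM  -- no-port MEM/MUL
[6] i8&i9  mul.MUL+and.ALU  -- 2-wide
[7] i10  add.ALU  -- RAW r0
[8] i11  sub.ALU  -- RAW+WAW r3
[9] i12&i13  and.ALU+ld.MEM  -- 2-wide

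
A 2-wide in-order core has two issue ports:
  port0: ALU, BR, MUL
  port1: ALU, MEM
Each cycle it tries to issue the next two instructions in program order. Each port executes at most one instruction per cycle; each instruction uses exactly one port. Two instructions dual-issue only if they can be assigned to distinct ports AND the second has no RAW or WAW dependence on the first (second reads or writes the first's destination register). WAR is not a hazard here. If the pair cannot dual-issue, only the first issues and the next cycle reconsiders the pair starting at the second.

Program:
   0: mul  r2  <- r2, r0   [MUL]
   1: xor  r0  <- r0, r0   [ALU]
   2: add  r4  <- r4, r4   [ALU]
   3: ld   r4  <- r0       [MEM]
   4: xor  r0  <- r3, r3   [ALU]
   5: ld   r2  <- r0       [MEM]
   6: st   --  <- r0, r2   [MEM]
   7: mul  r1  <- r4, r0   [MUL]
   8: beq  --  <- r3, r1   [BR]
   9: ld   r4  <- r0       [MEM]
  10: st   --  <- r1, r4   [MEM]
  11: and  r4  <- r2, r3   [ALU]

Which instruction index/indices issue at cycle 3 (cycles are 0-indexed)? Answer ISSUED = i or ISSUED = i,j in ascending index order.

ISSUED = 5

  cy0 -> i0/i1 (mul.MUL/xor.ALU) dual
  cy1 -> i2 (add.ALU) WAW r4
  cy2 -> i3/i4 (ld.MEM/xor.ALU) dual
  cy3 -> i5 (ld.MEM) no-port MEM/MEM
  cy4 -> i6/i7 (st.MEM/mul.MUL) dual
  cy5 -> i8/i9 (beq.BR/ld.MEM) dual
  cy6 -> i10/i11 (st.MEM/and.ALU) dual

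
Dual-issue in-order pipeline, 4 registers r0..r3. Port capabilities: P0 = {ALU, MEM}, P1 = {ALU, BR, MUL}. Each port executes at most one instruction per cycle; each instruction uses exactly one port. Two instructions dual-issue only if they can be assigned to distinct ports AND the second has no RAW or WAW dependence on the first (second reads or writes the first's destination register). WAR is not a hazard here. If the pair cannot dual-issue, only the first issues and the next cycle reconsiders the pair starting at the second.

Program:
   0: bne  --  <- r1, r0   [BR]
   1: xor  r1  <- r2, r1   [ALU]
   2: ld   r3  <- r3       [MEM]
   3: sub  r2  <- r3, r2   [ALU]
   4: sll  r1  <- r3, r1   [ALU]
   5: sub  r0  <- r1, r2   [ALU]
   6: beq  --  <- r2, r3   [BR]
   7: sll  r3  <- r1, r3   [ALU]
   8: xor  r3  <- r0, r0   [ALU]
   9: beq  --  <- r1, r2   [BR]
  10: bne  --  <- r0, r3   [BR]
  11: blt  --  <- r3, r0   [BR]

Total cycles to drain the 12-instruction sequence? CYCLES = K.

CYCLES = 8

[0] i0/i1  bne+xor  -- pair
[1] i2  ld  -- RAW r3
[2] i3/i4  sub+sll  -- pair
[3] i5/i6  sub+beq  -- pair
[4] i7  sll  -- WAW r3
[5] i8/i9  xor+beq  -- pair
[6] i10  bne  -- no-port BR/BR
[7] i11  blt  -- tail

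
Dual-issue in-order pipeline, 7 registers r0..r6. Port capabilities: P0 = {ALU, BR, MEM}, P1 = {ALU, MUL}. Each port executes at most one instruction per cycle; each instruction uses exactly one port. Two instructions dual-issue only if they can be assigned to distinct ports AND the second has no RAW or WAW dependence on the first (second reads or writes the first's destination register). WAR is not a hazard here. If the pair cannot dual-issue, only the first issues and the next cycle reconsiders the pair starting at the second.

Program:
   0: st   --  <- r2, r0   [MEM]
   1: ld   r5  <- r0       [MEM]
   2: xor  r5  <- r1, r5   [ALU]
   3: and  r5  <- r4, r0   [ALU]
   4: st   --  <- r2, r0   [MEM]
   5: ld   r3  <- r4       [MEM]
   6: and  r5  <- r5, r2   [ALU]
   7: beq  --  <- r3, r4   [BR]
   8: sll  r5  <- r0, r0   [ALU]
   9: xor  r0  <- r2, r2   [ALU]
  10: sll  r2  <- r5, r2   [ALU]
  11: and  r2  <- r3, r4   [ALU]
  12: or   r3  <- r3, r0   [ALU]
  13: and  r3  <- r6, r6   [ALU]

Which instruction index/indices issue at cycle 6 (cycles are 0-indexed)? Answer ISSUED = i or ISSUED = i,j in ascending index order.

  cy0 -> i0 (st.MEM) no-port MEM/MEM
  cy1 -> i1 (ld.MEM) RAW+WAW r5
  cy2 -> i2 (xor.ALU) WAW r5
  cy3 -> i3&i4 (and.ALU st.MEM) pair
  cy4 -> i5&i6 (ld.MEM and.ALU) pair
  cy5 -> i7&i8 (beq.BR sll.ALU) pair
  cy6 -> i9&i10 (xor.ALU sll.ALU) pair
  cy7 -> i11&i12 (and.ALU or.ALU) pair
  cy8 -> i13 (and.ALU) tail

ISSUED = 9,10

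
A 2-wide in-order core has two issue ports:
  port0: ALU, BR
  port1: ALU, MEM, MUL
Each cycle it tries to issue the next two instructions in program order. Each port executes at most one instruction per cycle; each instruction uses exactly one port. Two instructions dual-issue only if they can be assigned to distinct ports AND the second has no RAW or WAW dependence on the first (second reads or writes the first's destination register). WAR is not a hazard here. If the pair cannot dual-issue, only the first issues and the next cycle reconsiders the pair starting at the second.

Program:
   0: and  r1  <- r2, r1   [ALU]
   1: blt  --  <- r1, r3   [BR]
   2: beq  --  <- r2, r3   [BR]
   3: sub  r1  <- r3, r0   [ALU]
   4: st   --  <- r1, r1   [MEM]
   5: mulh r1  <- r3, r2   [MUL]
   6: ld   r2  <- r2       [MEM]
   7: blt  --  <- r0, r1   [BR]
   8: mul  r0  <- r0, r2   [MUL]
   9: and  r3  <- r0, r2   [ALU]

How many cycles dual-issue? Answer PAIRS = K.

PAIRS = 2

[0] i0  and.ALU  -- RAW r1
[1] i1  blt.BR  -- no-port BR/BR
[2] i2&i3  beq.BR sub.ALU  -- pair
[3] i4  st.MEM  -- no-port MEM/MUL
[4] i5  mulh.MUL  -- no-port MUL/MEM
[5] i6&i7  ld.MEM blt.BR  -- pair
[6] i8  mul.MUL  -- RAW r0
[7] i9  and.ALU  -- tail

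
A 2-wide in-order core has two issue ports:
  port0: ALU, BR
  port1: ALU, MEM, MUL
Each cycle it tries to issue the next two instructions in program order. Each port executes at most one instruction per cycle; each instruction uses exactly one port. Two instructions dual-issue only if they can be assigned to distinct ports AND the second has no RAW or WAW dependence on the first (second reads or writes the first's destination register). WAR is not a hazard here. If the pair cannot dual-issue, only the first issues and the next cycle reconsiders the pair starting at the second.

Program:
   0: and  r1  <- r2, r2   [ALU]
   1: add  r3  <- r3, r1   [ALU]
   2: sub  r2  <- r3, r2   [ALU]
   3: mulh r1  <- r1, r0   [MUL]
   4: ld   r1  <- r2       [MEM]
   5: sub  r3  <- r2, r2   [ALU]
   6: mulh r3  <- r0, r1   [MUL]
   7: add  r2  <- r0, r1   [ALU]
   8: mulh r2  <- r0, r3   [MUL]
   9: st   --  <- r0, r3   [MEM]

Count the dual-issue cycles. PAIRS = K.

PAIRS = 3

c0: i0 and.ALU  RAW r1
c1: i1 add.ALU  RAW r3
c2: i2&i3 sub.ALU/mulh.MUL  dual
c3: i4&i5 ld.MEM/sub.ALU  dual
c4: i6&i7 mulh.MUL/add.ALU  dual
c5: i8 mulh.MUL  no-port MUL/MEM
c6: i9 st.MEM  tail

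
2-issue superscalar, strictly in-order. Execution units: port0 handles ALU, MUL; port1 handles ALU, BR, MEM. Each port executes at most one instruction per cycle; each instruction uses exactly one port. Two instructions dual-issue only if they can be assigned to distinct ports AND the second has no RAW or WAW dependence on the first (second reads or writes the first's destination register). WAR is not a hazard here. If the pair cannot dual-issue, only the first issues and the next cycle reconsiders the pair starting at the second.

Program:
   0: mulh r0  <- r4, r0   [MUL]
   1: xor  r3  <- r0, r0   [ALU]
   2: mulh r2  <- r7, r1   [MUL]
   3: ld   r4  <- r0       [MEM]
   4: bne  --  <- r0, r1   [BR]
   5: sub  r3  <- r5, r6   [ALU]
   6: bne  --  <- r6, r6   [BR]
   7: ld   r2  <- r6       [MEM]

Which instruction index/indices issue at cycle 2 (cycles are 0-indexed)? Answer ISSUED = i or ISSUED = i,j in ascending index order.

t=0 i0:mulh.MUL ; RAW r0
t=1 i1+i2:xor.ALU;mulh.MUL ; dual
t=2 i3:ld.MEM ; no-port MEM/BR
t=3 i4+i5:bne.BR;sub.ALU ; dual
t=4 i6:bne.BR ; no-port BR/MEM
t=5 i7:ld.MEM ; tail

ISSUED = 3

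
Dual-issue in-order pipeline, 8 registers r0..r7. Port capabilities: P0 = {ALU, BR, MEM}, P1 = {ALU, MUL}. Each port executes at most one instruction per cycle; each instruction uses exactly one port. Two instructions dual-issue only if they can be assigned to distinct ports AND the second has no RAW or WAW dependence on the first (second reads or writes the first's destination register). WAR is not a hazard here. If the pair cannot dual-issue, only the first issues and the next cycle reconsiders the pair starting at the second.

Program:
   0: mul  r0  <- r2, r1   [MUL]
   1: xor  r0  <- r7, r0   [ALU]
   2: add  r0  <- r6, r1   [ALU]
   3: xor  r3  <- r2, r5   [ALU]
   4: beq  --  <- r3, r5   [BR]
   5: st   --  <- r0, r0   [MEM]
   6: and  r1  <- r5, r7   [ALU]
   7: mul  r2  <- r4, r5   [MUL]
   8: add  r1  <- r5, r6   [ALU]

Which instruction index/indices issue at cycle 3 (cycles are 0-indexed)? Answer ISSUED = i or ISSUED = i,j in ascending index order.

t=0 i0:mul.MUL ; RAW+WAW r0
t=1 i1:xor.ALU ; WAW r0
t=2 i2/i3:add.ALU;xor.ALU ; 2-wide
t=3 i4:beq.BR ; no-port BR/MEM
t=4 i5/i6:st.MEM;and.ALU ; 2-wide
t=5 i7/i8:mul.MUL;add.ALU ; 2-wide

ISSUED = 4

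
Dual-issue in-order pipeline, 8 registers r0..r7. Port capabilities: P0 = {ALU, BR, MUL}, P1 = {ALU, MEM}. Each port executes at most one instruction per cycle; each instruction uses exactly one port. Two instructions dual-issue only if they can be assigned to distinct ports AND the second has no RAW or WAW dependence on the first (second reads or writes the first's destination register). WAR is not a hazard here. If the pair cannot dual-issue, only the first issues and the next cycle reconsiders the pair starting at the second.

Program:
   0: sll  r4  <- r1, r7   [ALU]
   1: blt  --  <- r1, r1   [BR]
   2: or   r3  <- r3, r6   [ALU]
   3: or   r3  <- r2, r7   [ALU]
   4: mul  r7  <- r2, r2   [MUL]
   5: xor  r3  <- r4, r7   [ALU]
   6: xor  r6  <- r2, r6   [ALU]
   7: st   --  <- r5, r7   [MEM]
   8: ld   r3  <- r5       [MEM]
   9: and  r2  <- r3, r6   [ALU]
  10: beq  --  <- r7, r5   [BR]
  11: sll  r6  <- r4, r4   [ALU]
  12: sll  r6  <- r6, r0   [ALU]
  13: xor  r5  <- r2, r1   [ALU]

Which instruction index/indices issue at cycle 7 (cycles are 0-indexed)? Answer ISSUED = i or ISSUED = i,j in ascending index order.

ISSUED = 11

c0: i0,i1 sll;blt  dual
c1: i2 or  WAW r3
c2: i3,i4 or;mul  dual
c3: i5,i6 xor;xor  dual
c4: i7 st  no-port MEM/MEM
c5: i8 ld  RAW r3
c6: i9,i10 and;beq  dual
c7: i11 sll  RAW+WAW r6
c8: i12,i13 sll;xor  dual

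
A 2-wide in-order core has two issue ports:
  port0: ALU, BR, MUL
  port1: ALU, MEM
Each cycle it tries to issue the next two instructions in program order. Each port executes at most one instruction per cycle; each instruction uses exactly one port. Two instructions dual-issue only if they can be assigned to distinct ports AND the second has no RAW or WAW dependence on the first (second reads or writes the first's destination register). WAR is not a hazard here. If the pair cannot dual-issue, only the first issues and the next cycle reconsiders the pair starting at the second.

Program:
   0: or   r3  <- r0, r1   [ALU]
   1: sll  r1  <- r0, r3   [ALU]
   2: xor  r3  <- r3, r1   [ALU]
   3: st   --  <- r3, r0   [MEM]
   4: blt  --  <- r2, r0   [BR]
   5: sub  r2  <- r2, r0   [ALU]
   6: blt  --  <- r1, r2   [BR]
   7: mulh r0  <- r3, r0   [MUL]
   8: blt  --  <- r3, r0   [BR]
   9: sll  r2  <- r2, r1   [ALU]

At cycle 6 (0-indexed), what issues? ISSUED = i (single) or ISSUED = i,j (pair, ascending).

ISSUED = 7

t=0 i0:or ; RAW r3
t=1 i1:sll ; RAW r1
t=2 i2:xor ; RAW r3
t=3 i3+i4:st blt ; pair
t=4 i5:sub ; RAW r2
t=5 i6:blt ; no-port BR/MUL
t=6 i7:mulh ; no-port MUL/BR
t=7 i8+i9:blt sll ; pair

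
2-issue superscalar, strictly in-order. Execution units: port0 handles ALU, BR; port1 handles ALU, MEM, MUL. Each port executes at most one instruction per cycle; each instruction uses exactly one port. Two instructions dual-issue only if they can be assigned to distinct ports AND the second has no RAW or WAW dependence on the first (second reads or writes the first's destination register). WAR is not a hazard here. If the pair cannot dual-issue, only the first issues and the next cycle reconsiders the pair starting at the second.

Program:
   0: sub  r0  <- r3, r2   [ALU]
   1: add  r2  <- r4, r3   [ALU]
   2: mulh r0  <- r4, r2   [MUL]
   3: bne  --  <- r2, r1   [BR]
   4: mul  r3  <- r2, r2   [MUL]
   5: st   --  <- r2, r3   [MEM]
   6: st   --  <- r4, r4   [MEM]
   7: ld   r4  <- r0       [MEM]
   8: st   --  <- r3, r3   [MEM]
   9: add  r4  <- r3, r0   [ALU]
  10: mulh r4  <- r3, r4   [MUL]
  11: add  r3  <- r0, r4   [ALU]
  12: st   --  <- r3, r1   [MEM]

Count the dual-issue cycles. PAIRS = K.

t=0 i0&i1:sub/add ; 2-wide
t=1 i2&i3:mulh/bne ; 2-wide
t=2 i4:mul ; no-port MUL/MEM
t=3 i5:st ; no-port MEM/MEM
t=4 i6:st ; no-port MEM/MEM
t=5 i7:ld ; no-port MEM/MEM
t=6 i8&i9:st/add ; 2-wide
t=7 i10:mulh ; RAW r4
t=8 i11:add ; RAW r3
t=9 i12:st ; tail

PAIRS = 3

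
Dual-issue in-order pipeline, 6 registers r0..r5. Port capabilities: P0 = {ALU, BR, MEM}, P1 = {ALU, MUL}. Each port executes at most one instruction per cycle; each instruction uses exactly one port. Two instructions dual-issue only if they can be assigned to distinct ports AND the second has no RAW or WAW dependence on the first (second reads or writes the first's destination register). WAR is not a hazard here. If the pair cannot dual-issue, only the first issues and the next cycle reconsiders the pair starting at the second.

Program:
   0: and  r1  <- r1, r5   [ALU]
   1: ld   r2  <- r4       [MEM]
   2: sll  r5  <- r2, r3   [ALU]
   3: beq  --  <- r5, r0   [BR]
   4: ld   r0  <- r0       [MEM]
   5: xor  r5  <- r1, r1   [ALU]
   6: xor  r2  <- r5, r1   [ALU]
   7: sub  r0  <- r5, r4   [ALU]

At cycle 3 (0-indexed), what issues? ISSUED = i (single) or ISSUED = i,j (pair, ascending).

#0 head=0: and.ALU;ld.MEM i0,i1 pair
#1 head=2: sll.ALU i2 RAW r5
#2 head=3: beq.BR i3 no-port BR/MEM
#3 head=4: ld.MEM;xor.ALU i4,i5 pair
#4 head=6: xor.ALU;sub.ALU i6,i7 pair

ISSUED = 4,5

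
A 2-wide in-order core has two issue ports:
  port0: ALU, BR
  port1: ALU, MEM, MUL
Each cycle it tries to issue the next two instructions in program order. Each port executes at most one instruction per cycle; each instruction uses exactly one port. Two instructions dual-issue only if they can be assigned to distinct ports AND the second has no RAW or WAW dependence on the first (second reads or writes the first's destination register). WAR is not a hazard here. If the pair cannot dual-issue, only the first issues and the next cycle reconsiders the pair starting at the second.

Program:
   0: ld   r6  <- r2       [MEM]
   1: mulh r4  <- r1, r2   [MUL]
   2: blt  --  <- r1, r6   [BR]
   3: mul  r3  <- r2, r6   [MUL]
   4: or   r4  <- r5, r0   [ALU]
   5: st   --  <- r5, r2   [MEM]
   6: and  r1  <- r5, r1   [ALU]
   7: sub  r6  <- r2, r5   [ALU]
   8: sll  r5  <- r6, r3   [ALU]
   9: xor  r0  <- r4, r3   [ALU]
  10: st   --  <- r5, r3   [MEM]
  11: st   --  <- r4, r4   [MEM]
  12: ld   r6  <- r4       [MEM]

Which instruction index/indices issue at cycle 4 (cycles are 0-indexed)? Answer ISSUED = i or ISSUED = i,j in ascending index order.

c0: i0 ld.MEM  no-port MEM/MUL
c1: i1&i2 mulh.MUL blt.BR  2-wide
c2: i3&i4 mul.MUL or.ALU  2-wide
c3: i5&i6 st.MEM and.ALU  2-wide
c4: i7 sub.ALU  RAW r6
c5: i8&i9 sll.ALU xor.ALU  2-wide
c6: i10 st.MEM  no-port MEM/MEM
c7: i11 st.MEM  no-port MEM/MEM
c8: i12 ld.MEM  tail

ISSUED = 7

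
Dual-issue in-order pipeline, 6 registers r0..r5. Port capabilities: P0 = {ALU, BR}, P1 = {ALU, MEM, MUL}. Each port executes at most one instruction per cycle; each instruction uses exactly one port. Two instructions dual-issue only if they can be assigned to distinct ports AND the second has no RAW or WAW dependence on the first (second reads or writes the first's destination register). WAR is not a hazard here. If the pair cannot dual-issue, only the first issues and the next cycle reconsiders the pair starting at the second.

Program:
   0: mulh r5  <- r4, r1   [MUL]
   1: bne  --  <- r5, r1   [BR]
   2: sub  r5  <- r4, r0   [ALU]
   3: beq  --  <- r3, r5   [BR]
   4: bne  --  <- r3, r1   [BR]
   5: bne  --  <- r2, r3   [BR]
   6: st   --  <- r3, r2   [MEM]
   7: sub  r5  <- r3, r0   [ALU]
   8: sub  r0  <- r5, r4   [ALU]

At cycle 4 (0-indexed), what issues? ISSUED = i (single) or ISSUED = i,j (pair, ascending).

#0 head=0: mulh i0 RAW r5
#1 head=1: bne/sub i1&i2 pair
#2 head=3: beq i3 no-port BR/BR
#3 head=4: bne i4 no-port BR/BR
#4 head=5: bne/st i5&i6 pair
#5 head=7: sub i7 RAW r5
#6 head=8: sub i8 tail

ISSUED = 5,6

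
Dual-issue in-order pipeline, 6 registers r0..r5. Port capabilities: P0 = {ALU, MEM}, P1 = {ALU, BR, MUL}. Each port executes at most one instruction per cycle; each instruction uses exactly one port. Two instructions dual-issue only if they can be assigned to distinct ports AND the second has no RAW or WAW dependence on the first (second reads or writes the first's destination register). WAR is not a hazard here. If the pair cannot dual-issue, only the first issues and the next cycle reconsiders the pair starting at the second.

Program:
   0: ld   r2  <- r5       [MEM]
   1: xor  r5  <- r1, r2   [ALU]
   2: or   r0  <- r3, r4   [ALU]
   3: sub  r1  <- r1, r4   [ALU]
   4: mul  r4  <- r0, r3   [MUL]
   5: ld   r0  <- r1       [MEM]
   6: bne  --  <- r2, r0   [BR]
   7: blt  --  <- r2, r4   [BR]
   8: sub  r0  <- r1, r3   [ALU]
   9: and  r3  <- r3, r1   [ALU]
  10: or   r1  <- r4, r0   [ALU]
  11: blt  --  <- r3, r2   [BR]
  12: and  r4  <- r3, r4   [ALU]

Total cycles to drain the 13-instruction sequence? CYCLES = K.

c0: i0 ld  RAW r2
c1: i1&i2 xor;or  pair
c2: i3&i4 sub;mul  pair
c3: i5 ld  RAW r0
c4: i6 bne  no-port BR/BR
c5: i7&i8 blt;sub  pair
c6: i9&i10 and;or  pair
c7: i11&i12 blt;and  pair

CYCLES = 8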